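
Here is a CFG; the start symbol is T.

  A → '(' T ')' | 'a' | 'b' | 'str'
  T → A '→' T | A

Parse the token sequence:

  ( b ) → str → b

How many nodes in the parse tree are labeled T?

[T [A ( [T [A b]] )] → [T [A str] → [T [A b]]]]

4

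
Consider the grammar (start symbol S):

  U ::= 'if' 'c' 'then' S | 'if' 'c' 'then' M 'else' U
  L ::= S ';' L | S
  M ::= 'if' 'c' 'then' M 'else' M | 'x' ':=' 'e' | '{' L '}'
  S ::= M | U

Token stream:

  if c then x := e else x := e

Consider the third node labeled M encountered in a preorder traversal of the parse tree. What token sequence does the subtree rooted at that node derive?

x := e

[S [M if c then [M x := e] else [M x := e]]]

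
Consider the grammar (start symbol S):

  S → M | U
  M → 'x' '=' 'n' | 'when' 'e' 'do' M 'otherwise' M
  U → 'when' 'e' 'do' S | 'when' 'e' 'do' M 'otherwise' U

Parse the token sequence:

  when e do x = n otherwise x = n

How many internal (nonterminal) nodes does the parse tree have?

4

[S [M when e do [M x = n] otherwise [M x = n]]]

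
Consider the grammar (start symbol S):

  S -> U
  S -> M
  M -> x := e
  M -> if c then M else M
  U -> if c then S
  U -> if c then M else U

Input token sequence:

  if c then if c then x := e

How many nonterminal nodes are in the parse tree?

6

[S [U if c then [S [U if c then [S [M x := e]]]]]]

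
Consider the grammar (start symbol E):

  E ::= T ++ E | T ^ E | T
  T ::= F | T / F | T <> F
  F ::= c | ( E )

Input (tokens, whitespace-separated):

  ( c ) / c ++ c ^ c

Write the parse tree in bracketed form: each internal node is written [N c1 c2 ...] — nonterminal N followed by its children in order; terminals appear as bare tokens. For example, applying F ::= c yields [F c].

E
T ++ E
T / F ++ E
F / F ++ E
( E ) / F ++ E
( T ) / F ++ E
( F ) / F ++ E
( c ) / F ++ E
( c ) / c ++ E
( c ) / c ++ T ^ E
( c ) / c ++ F ^ E
( c ) / c ++ c ^ E
( c ) / c ++ c ^ T
( c ) / c ++ c ^ F
( c ) / c ++ c ^ c

[E [T [T [F ( [E [T [F c]]] )]] / [F c]] ++ [E [T [F c]] ^ [E [T [F c]]]]]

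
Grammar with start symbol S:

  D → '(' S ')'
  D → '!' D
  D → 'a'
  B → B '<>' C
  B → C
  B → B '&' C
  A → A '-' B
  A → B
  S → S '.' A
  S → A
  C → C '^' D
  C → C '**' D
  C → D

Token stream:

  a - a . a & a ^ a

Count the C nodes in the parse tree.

[S [S [A [A [B [C [D a]]]] - [B [C [D a]]]]] . [A [B [B [C [D a]]] & [C [C [D a]] ^ [D a]]]]]

5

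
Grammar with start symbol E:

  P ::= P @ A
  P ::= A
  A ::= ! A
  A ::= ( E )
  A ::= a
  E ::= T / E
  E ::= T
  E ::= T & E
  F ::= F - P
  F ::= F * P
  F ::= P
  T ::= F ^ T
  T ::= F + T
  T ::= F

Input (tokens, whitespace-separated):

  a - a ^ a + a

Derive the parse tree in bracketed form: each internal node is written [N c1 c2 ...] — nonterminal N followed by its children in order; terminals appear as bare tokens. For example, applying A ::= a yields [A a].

E
T
F ^ T
F - P ^ T
P - P ^ T
A - P ^ T
a - P ^ T
a - A ^ T
a - a ^ T
a - a ^ F + T
a - a ^ P + T
a - a ^ A + T
a - a ^ a + T
a - a ^ a + F
a - a ^ a + P
a - a ^ a + A
a - a ^ a + a

[E [T [F [F [P [A a]]] - [P [A a]]] ^ [T [F [P [A a]]] + [T [F [P [A a]]]]]]]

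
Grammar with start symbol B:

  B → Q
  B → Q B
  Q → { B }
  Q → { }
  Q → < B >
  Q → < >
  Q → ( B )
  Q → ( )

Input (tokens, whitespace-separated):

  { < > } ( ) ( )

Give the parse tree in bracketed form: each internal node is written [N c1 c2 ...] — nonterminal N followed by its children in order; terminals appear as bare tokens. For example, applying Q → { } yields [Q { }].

[B [Q { [B [Q < >]] }] [B [Q ( )] [B [Q ( )]]]]

B
Q B
{ B } B
{ Q } B
{ < > } B
{ < > } Q B
{ < > } ( ) B
{ < > } ( ) Q
{ < > } ( ) ( )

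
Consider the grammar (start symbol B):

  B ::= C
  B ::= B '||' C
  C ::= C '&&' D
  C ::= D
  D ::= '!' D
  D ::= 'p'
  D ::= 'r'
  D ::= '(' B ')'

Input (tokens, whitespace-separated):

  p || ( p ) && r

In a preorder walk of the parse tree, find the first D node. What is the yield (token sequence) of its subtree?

[B [B [C [D p]]] || [C [C [D ( [B [C [D p]]] )]] && [D r]]]

p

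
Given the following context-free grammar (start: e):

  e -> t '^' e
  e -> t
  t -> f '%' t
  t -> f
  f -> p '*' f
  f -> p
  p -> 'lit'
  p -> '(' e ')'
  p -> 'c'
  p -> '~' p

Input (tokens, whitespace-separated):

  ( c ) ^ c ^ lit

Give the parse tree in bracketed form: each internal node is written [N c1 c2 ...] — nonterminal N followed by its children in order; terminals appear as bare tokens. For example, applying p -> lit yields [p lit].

e
t ^ e
f ^ e
p ^ e
( e ) ^ e
( t ) ^ e
( f ) ^ e
( p ) ^ e
( c ) ^ e
( c ) ^ t ^ e
( c ) ^ f ^ e
( c ) ^ p ^ e
( c ) ^ c ^ e
( c ) ^ c ^ t
( c ) ^ c ^ f
( c ) ^ c ^ p
( c ) ^ c ^ lit

[e [t [f [p ( [e [t [f [p c]]]] )]]] ^ [e [t [f [p c]]] ^ [e [t [f [p lit]]]]]]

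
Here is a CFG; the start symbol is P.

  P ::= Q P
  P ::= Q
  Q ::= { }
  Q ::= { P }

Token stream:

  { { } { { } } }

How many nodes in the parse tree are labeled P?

[P [Q { [P [Q { }] [P [Q { [P [Q { }]] }]]] }]]

4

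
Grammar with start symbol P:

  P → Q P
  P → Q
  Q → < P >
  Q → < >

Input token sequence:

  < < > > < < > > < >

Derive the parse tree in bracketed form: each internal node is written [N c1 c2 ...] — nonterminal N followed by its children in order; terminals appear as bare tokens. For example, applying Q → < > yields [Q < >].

[P [Q < [P [Q < >]] >] [P [Q < [P [Q < >]] >] [P [Q < >]]]]

P
Q P
< P > P
< Q > P
< < > > P
< < > > Q P
< < > > < P > P
< < > > < Q > P
< < > > < < > > P
< < > > < < > > Q
< < > > < < > > < >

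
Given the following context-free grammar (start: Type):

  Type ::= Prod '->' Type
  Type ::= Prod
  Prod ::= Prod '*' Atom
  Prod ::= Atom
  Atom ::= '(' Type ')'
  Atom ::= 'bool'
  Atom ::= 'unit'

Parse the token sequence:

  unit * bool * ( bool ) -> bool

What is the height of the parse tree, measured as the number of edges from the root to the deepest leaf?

6

[Type [Prod [Prod [Prod [Atom unit]] * [Atom bool]] * [Atom ( [Type [Prod [Atom bool]]] )]] -> [Type [Prod [Atom bool]]]]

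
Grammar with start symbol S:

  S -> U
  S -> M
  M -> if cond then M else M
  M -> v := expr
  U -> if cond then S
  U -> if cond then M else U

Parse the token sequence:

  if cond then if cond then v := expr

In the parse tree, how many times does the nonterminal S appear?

[S [U if cond then [S [U if cond then [S [M v := expr]]]]]]

3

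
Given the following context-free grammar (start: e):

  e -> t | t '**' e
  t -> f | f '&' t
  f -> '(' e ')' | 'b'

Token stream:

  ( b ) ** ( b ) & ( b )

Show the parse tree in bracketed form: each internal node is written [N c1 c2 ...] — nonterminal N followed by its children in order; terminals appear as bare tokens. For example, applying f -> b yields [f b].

e
t ** e
f ** e
( e ) ** e
( t ) ** e
( f ) ** e
( b ) ** e
( b ) ** t
( b ) ** f & t
( b ) ** ( e ) & t
( b ) ** ( t ) & t
( b ) ** ( f ) & t
( b ) ** ( b ) & t
( b ) ** ( b ) & f
( b ) ** ( b ) & ( e )
( b ) ** ( b ) & ( t )
( b ) ** ( b ) & ( f )
( b ) ** ( b ) & ( b )

[e [t [f ( [e [t [f b]]] )]] ** [e [t [f ( [e [t [f b]]] )] & [t [f ( [e [t [f b]]] )]]]]]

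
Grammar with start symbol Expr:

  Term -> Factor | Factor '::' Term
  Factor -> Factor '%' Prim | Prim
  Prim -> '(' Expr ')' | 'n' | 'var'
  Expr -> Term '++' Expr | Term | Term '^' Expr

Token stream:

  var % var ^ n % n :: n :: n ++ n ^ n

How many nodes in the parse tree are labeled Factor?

8

[Expr [Term [Factor [Factor [Prim var]] % [Prim var]]] ^ [Expr [Term [Factor [Factor [Prim n]] % [Prim n]] :: [Term [Factor [Prim n]] :: [Term [Factor [Prim n]]]]] ++ [Expr [Term [Factor [Prim n]]] ^ [Expr [Term [Factor [Prim n]]]]]]]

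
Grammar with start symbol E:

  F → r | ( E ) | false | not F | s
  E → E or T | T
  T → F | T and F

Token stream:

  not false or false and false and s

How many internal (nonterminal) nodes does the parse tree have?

[E [E [T [F not [F false]]]] or [T [T [T [F false]] and [F false]] and [F s]]]

11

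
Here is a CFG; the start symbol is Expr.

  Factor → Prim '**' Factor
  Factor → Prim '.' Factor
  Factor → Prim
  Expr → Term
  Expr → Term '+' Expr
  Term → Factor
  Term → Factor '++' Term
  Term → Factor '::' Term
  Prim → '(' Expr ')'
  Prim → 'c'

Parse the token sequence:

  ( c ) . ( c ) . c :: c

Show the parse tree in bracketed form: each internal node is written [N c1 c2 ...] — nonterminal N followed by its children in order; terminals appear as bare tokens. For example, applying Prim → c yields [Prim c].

Expr
Term
Factor :: Term
Prim . Factor :: Term
( Expr ) . Factor :: Term
( Term ) . Factor :: Term
( Factor ) . Factor :: Term
( Prim ) . Factor :: Term
( c ) . Factor :: Term
( c ) . Prim . Factor :: Term
( c ) . ( Expr ) . Factor :: Term
( c ) . ( Term ) . Factor :: Term
( c ) . ( Factor ) . Factor :: Term
( c ) . ( Prim ) . Factor :: Term
( c ) . ( c ) . Factor :: Term
( c ) . ( c ) . Prim :: Term
( c ) . ( c ) . c :: Term
( c ) . ( c ) . c :: Factor
( c ) . ( c ) . c :: Prim
( c ) . ( c ) . c :: c

[Expr [Term [Factor [Prim ( [Expr [Term [Factor [Prim c]]]] )] . [Factor [Prim ( [Expr [Term [Factor [Prim c]]]] )] . [Factor [Prim c]]]] :: [Term [Factor [Prim c]]]]]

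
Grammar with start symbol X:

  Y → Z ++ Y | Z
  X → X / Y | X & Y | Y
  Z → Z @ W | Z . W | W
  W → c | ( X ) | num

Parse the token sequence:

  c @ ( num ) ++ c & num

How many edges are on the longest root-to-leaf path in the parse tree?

9

[X [X [Y [Z [Z [W c]] @ [W ( [X [Y [Z [W num]]]] )]] ++ [Y [Z [W c]]]]] & [Y [Z [W num]]]]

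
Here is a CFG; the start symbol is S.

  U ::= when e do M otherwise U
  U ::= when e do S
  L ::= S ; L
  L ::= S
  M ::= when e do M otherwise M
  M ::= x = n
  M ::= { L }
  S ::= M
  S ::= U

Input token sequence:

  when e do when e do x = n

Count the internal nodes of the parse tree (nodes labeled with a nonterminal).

6

[S [U when e do [S [U when e do [S [M x = n]]]]]]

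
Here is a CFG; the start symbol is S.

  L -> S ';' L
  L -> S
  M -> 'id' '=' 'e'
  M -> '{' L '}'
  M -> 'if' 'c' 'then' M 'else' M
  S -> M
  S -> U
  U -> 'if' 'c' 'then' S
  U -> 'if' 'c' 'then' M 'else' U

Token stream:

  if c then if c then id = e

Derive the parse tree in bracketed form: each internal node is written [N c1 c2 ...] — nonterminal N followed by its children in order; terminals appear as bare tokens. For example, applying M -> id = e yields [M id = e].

S
U
if c then S
if c then U
if c then if c then S
if c then if c then M
if c then if c then id = e

[S [U if c then [S [U if c then [S [M id = e]]]]]]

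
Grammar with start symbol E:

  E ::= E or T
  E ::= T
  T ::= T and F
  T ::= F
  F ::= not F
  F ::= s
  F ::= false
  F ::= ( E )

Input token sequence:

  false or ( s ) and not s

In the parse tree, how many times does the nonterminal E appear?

[E [E [T [F false]]] or [T [T [F ( [E [T [F s]]] )]] and [F not [F s]]]]

3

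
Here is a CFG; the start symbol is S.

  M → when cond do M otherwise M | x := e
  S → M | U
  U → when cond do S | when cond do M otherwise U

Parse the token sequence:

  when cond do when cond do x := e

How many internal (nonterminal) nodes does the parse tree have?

6

[S [U when cond do [S [U when cond do [S [M x := e]]]]]]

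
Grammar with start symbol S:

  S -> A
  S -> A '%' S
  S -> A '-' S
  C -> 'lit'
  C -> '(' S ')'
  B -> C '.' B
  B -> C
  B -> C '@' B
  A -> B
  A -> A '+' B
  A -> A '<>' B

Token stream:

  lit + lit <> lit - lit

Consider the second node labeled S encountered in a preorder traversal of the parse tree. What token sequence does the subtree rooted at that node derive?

[S [A [A [A [B [C lit]]] + [B [C lit]]] <> [B [C lit]]] - [S [A [B [C lit]]]]]

lit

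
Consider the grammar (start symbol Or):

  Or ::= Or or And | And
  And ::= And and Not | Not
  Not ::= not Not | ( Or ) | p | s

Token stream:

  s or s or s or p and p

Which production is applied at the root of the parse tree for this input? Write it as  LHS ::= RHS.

Or ::= Or or And

[Or [Or [Or [Or [And [Not s]]] or [And [Not s]]] or [And [Not s]]] or [And [And [Not p]] and [Not p]]]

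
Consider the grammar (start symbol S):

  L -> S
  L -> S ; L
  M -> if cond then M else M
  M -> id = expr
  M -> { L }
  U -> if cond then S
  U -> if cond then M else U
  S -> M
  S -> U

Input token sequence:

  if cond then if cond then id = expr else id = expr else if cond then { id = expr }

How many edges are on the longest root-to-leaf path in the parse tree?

[S [U if cond then [M if cond then [M id = expr] else [M id = expr]] else [U if cond then [S [M { [L [S [M id = expr]]] }]]]]]

8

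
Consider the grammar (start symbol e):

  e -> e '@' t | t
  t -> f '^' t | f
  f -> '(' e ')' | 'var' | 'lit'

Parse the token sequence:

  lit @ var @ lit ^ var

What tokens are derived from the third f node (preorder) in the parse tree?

lit

[e [e [e [t [f lit]]] @ [t [f var]]] @ [t [f lit] ^ [t [f var]]]]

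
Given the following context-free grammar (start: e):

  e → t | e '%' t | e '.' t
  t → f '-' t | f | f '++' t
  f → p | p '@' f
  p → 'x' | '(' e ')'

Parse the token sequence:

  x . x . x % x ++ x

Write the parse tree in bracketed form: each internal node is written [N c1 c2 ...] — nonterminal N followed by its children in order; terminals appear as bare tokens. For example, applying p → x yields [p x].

e
e % t
e . t % t
e . t . t % t
t . t . t % t
f . t . t % t
p . t . t % t
x . t . t % t
x . f . t % t
x . p . t % t
x . x . t % t
x . x . f % t
x . x . p % t
x . x . x % t
x . x . x % f ++ t
x . x . x % p ++ t
x . x . x % x ++ t
x . x . x % x ++ f
x . x . x % x ++ p
x . x . x % x ++ x

[e [e [e [e [t [f [p x]]]] . [t [f [p x]]]] . [t [f [p x]]]] % [t [f [p x]] ++ [t [f [p x]]]]]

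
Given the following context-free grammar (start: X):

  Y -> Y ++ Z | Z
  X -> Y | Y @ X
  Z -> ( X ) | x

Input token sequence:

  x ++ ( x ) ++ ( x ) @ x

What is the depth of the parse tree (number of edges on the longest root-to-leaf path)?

[X [Y [Y [Y [Z x]] ++ [Z ( [X [Y [Z x]]] )]] ++ [Z ( [X [Y [Z x]]] )]] @ [X [Y [Z x]]]]

7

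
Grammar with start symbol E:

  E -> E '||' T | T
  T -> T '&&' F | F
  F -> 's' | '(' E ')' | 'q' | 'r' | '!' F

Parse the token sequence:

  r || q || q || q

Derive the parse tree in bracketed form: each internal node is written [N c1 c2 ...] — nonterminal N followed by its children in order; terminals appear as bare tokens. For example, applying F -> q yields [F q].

[E [E [E [E [T [F r]]] || [T [F q]]] || [T [F q]]] || [T [F q]]]

E
E || T
E || T || T
E || T || T || T
T || T || T || T
F || T || T || T
r || T || T || T
r || F || T || T
r || q || T || T
r || q || F || T
r || q || q || T
r || q || q || F
r || q || q || q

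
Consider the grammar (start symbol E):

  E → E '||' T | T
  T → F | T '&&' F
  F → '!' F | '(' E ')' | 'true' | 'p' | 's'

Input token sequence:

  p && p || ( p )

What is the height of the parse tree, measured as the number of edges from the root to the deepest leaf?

6

[E [E [T [T [F p]] && [F p]]] || [T [F ( [E [T [F p]]] )]]]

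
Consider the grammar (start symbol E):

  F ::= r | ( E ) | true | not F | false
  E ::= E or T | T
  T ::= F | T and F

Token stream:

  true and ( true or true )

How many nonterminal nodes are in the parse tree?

11

[E [T [T [F true]] and [F ( [E [E [T [F true]]] or [T [F true]]] )]]]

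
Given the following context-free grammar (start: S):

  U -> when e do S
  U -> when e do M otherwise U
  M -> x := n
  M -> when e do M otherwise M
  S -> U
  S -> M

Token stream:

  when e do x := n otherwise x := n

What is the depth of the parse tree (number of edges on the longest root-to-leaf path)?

[S [M when e do [M x := n] otherwise [M x := n]]]

3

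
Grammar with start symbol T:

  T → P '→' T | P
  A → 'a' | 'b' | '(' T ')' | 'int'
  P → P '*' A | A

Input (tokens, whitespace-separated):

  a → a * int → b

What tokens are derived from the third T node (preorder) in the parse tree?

b

[T [P [A a]] → [T [P [P [A a]] * [A int]] → [T [P [A b]]]]]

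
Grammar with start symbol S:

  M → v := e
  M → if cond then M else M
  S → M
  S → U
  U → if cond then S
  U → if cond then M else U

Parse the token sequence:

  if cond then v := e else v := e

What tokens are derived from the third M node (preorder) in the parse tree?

v := e

[S [M if cond then [M v := e] else [M v := e]]]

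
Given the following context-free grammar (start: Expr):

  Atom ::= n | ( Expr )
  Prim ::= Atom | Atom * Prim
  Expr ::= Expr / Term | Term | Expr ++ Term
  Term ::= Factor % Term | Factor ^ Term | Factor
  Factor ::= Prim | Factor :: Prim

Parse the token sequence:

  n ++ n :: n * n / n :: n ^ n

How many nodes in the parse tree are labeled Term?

4

[Expr [Expr [Expr [Term [Factor [Prim [Atom n]]]]] ++ [Term [Factor [Factor [Prim [Atom n]]] :: [Prim [Atom n] * [Prim [Atom n]]]]]] / [Term [Factor [Factor [Prim [Atom n]]] :: [Prim [Atom n]]] ^ [Term [Factor [Prim [Atom n]]]]]]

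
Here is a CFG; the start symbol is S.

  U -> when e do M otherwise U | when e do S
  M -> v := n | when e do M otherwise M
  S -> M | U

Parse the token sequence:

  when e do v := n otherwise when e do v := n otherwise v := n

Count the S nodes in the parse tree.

1

[S [M when e do [M v := n] otherwise [M when e do [M v := n] otherwise [M v := n]]]]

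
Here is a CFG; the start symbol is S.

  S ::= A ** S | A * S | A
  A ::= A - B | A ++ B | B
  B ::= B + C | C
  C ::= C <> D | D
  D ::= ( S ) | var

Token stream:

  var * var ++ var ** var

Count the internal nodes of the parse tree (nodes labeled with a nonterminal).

[S [A [B [C [D var]]]] * [S [A [A [B [C [D var]]]] ++ [B [C [D var]]]] ** [S [A [B [C [D var]]]]]]]

19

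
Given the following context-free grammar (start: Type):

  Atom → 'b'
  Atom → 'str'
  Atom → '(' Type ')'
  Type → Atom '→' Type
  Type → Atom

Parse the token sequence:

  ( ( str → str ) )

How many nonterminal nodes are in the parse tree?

[Type [Atom ( [Type [Atom ( [Type [Atom str] → [Type [Atom str]]] )]] )]]

8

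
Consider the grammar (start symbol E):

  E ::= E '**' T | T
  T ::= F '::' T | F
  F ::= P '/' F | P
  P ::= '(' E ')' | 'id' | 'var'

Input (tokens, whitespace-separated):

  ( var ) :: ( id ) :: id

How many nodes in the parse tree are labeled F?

[E [T [F [P ( [E [T [F [P var]]]] )]] :: [T [F [P ( [E [T [F [P id]]]] )]] :: [T [F [P id]]]]]]

5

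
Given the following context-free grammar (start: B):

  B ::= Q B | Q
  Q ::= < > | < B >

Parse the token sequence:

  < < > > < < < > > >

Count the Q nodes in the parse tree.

5

[B [Q < [B [Q < >]] >] [B [Q < [B [Q < [B [Q < >]] >]] >]]]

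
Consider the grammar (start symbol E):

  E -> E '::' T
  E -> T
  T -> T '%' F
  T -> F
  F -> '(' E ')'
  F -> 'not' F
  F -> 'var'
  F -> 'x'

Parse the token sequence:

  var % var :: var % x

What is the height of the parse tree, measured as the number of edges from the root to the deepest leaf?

5

[E [E [T [T [F var]] % [F var]]] :: [T [T [F var]] % [F x]]]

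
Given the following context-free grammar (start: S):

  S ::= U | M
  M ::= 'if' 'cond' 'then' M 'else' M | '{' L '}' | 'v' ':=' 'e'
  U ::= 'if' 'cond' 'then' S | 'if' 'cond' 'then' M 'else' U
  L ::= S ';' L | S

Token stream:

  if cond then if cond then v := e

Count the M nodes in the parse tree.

1

[S [U if cond then [S [U if cond then [S [M v := e]]]]]]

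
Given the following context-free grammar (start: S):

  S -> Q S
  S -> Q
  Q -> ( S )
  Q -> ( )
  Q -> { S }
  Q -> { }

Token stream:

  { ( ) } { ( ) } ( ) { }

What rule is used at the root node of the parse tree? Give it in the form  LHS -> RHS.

[S [Q { [S [Q ( )]] }] [S [Q { [S [Q ( )]] }] [S [Q ( )] [S [Q { }]]]]]

S -> Q S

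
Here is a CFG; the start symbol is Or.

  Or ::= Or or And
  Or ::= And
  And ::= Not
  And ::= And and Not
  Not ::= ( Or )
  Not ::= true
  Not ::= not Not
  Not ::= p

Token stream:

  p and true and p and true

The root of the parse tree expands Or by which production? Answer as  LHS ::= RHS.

Or ::= And

[Or [And [And [And [And [Not p]] and [Not true]] and [Not p]] and [Not true]]]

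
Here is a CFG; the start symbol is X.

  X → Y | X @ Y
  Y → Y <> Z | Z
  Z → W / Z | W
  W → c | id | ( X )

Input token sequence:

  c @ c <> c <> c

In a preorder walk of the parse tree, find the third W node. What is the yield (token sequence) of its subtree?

[X [X [Y [Z [W c]]]] @ [Y [Y [Y [Z [W c]]] <> [Z [W c]]] <> [Z [W c]]]]

c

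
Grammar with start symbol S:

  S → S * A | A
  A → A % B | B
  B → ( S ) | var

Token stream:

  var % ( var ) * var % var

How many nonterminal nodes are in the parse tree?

13

[S [S [A [A [B var]] % [B ( [S [A [B var]]] )]]] * [A [A [B var]] % [B var]]]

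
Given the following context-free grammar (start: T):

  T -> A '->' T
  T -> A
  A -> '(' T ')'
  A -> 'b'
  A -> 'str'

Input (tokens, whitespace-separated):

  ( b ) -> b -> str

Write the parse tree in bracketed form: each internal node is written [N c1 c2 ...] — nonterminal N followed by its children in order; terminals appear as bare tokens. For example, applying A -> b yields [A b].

[T [A ( [T [A b]] )] -> [T [A b] -> [T [A str]]]]

T
A -> T
( T ) -> T
( A ) -> T
( b ) -> T
( b ) -> A -> T
( b ) -> b -> T
( b ) -> b -> A
( b ) -> b -> str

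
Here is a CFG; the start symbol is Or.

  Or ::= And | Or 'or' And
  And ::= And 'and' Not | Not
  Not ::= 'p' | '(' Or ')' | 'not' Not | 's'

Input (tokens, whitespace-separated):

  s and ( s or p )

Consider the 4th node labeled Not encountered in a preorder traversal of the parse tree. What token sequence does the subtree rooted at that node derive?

p

[Or [And [And [Not s]] and [Not ( [Or [Or [And [Not s]]] or [And [Not p]]] )]]]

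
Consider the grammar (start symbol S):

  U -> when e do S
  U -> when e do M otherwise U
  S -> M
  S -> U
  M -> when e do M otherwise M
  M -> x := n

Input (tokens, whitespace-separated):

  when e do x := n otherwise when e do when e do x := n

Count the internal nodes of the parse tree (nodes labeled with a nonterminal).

[S [U when e do [M x := n] otherwise [U when e do [S [U when e do [S [M x := n]]]]]]]

8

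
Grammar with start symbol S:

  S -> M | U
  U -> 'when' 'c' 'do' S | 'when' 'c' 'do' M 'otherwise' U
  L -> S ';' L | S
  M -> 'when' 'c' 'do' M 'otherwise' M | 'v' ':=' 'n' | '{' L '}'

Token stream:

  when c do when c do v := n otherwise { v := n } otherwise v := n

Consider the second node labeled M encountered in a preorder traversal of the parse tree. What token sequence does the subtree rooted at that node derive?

when c do v := n otherwise { v := n }

[S [M when c do [M when c do [M v := n] otherwise [M { [L [S [M v := n]]] }]] otherwise [M v := n]]]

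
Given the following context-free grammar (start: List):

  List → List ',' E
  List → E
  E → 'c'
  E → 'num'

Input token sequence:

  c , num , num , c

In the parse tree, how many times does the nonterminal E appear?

[List [List [List [List [E c]] , [E num]] , [E num]] , [E c]]

4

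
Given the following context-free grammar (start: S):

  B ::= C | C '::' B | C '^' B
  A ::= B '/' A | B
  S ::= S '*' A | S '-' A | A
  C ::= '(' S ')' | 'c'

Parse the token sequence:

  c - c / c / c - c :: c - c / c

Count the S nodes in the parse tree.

[S [S [S [S [A [B [C c]]]] - [A [B [C c]] / [A [B [C c]] / [A [B [C c]]]]]] - [A [B [C c] :: [B [C c]]]]] - [A [B [C c]] / [A [B [C c]]]]]

4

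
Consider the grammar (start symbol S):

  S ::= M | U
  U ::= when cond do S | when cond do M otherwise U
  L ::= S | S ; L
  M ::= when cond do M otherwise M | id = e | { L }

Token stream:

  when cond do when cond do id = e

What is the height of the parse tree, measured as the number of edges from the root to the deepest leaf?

[S [U when cond do [S [U when cond do [S [M id = e]]]]]]

6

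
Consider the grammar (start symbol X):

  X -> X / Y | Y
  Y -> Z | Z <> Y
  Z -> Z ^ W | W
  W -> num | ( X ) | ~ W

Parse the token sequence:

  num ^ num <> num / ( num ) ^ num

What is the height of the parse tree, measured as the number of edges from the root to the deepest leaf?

9

[X [X [Y [Z [Z [W num]] ^ [W num]] <> [Y [Z [W num]]]]] / [Y [Z [Z [W ( [X [Y [Z [W num]]]] )]] ^ [W num]]]]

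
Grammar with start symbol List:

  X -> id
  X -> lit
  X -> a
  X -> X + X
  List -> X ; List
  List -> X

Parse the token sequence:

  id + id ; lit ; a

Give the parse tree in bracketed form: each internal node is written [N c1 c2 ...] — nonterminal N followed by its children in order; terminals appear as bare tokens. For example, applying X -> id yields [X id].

List
X ; List
X + X ; List
id + X ; List
id + id ; List
id + id ; X ; List
id + id ; lit ; List
id + id ; lit ; X
id + id ; lit ; a

[List [X [X id] + [X id]] ; [List [X lit] ; [List [X a]]]]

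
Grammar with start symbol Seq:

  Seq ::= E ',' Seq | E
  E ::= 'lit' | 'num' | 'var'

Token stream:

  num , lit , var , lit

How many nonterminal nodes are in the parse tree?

[Seq [E num] , [Seq [E lit] , [Seq [E var] , [Seq [E lit]]]]]

8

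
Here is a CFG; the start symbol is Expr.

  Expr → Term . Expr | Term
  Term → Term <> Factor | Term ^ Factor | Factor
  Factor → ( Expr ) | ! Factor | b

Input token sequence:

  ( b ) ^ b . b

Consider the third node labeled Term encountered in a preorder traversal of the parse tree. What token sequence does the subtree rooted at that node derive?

b

[Expr [Term [Term [Factor ( [Expr [Term [Factor b]]] )]] ^ [Factor b]] . [Expr [Term [Factor b]]]]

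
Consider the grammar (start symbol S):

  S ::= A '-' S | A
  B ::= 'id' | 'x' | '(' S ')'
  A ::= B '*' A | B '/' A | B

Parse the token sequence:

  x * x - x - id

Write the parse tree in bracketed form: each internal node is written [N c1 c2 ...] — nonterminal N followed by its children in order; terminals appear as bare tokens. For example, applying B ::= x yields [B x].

[S [A [B x] * [A [B x]]] - [S [A [B x]] - [S [A [B id]]]]]

S
A - S
B * A - S
x * A - S
x * B - S
x * x - S
x * x - A - S
x * x - B - S
x * x - x - S
x * x - x - A
x * x - x - B
x * x - x - id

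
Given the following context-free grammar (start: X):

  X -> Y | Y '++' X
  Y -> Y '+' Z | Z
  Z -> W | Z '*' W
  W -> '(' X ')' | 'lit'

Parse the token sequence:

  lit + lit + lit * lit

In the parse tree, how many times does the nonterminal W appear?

4

[X [Y [Y [Y [Z [W lit]]] + [Z [W lit]]] + [Z [Z [W lit]] * [W lit]]]]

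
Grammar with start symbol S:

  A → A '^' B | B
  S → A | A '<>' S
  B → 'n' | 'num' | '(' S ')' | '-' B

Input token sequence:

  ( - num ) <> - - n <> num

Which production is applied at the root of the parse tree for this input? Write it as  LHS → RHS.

S → A '<>' S

[S [A [B ( [S [A [B - [B num]]]] )]] <> [S [A [B - [B - [B n]]]] <> [S [A [B num]]]]]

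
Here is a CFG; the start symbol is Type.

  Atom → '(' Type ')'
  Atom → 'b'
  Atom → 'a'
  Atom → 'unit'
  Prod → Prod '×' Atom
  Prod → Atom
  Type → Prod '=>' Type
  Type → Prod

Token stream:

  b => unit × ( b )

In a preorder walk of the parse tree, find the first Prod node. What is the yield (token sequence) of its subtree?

[Type [Prod [Atom b]] => [Type [Prod [Prod [Atom unit]] × [Atom ( [Type [Prod [Atom b]]] )]]]]

b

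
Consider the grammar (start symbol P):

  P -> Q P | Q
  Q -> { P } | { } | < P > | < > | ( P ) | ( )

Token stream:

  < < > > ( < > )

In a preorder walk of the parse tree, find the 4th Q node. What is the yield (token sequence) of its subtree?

< >

[P [Q < [P [Q < >]] >] [P [Q ( [P [Q < >]] )]]]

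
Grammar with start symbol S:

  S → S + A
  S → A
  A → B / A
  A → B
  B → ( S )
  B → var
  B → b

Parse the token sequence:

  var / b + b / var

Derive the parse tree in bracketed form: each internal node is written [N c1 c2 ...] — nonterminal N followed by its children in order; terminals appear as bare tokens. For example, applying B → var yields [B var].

[S [S [A [B var] / [A [B b]]]] + [A [B b] / [A [B var]]]]

S
S + A
A + A
B / A + A
var / A + A
var / B + A
var / b + A
var / b + B / A
var / b + b / A
var / b + b / B
var / b + b / var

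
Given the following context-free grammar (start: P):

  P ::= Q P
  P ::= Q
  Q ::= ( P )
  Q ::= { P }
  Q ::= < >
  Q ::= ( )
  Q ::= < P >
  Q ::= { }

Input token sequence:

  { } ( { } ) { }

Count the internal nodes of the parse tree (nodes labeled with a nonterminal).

8

[P [Q { }] [P [Q ( [P [Q { }]] )] [P [Q { }]]]]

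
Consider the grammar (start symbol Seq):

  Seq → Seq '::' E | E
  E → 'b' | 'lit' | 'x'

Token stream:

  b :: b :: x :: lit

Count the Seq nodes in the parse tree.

[Seq [Seq [Seq [Seq [E b]] :: [E b]] :: [E x]] :: [E lit]]

4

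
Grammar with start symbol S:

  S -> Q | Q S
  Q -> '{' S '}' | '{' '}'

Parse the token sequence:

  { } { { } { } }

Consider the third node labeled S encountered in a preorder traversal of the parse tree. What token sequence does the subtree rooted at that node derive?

{ } { }

[S [Q { }] [S [Q { [S [Q { }] [S [Q { }]]] }]]]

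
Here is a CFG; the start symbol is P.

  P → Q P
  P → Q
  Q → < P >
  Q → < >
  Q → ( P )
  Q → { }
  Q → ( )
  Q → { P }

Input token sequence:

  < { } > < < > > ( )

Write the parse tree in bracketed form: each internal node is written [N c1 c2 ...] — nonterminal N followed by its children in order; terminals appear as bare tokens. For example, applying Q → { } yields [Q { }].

P
Q P
< P > P
< Q > P
< { } > P
< { } > Q P
< { } > < P > P
< { } > < Q > P
< { } > < < > > P
< { } > < < > > Q
< { } > < < > > ( )

[P [Q < [P [Q { }]] >] [P [Q < [P [Q < >]] >] [P [Q ( )]]]]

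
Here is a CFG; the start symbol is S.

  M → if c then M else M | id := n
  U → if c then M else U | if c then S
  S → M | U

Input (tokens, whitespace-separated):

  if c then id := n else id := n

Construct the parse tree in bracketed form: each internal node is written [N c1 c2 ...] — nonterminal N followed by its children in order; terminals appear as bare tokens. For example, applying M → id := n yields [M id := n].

S
M
if c then M else M
if c then id := n else M
if c then id := n else id := n

[S [M if c then [M id := n] else [M id := n]]]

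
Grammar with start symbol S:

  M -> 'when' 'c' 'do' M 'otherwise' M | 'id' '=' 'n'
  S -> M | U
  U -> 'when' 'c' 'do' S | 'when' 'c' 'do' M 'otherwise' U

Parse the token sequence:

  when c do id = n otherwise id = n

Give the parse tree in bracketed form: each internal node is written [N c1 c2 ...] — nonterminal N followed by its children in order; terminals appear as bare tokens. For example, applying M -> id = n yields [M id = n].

[S [M when c do [M id = n] otherwise [M id = n]]]

S
M
when c do M otherwise M
when c do id = n otherwise M
when c do id = n otherwise id = n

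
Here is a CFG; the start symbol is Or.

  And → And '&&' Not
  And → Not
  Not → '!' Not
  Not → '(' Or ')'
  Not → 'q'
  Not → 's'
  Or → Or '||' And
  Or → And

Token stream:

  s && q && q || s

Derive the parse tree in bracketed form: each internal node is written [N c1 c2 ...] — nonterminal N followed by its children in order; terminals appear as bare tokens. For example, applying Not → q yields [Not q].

[Or [Or [And [And [And [Not s]] && [Not q]] && [Not q]]] || [And [Not s]]]

Or
Or || And
And || And
And && Not || And
And && Not && Not || And
Not && Not && Not || And
s && Not && Not || And
s && q && Not || And
s && q && q || And
s && q && q || Not
s && q && q || s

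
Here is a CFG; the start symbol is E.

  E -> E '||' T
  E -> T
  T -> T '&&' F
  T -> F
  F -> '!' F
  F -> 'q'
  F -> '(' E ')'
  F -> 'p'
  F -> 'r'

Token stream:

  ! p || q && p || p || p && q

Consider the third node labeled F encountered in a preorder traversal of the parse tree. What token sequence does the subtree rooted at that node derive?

q

[E [E [E [E [T [F ! [F p]]]] || [T [T [F q]] && [F p]]] || [T [F p]]] || [T [T [F p]] && [F q]]]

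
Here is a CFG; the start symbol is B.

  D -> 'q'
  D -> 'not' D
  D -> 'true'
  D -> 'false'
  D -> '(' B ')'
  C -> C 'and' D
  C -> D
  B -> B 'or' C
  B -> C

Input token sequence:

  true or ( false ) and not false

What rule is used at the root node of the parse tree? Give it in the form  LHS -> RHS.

[B [B [C [D true]]] or [C [C [D ( [B [C [D false]]] )]] and [D not [D false]]]]

B -> B 'or' C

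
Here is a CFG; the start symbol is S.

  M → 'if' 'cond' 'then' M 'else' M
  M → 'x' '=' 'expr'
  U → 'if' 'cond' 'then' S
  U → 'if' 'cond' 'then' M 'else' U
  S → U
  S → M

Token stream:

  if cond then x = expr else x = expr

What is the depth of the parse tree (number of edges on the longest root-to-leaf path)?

3

[S [M if cond then [M x = expr] else [M x = expr]]]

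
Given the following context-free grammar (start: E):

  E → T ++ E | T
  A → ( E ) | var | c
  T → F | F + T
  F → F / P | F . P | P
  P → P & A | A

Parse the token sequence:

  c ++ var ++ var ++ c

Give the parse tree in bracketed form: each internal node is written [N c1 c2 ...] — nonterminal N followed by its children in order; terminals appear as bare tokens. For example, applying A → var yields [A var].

[E [T [F [P [A c]]]] ++ [E [T [F [P [A var]]]] ++ [E [T [F [P [A var]]]] ++ [E [T [F [P [A c]]]]]]]]

E
T ++ E
F ++ E
P ++ E
A ++ E
c ++ E
c ++ T ++ E
c ++ F ++ E
c ++ P ++ E
c ++ A ++ E
c ++ var ++ E
c ++ var ++ T ++ E
c ++ var ++ F ++ E
c ++ var ++ P ++ E
c ++ var ++ A ++ E
c ++ var ++ var ++ E
c ++ var ++ var ++ T
c ++ var ++ var ++ F
c ++ var ++ var ++ P
c ++ var ++ var ++ A
c ++ var ++ var ++ c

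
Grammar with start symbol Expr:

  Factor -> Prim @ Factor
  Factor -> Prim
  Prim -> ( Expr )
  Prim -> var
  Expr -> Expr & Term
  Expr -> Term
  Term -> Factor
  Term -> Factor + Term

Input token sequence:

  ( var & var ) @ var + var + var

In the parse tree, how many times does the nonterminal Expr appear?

[Expr [Term [Factor [Prim ( [Expr [Expr [Term [Factor [Prim var]]]] & [Term [Factor [Prim var]]]] )] @ [Factor [Prim var]]] + [Term [Factor [Prim var]] + [Term [Factor [Prim var]]]]]]

3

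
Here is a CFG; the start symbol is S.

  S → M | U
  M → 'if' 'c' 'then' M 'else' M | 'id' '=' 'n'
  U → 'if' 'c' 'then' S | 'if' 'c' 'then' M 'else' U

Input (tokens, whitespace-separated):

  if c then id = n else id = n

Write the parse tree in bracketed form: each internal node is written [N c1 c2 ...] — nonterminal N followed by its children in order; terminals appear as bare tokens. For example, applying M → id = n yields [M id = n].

[S [M if c then [M id = n] else [M id = n]]]

S
M
if c then M else M
if c then id = n else M
if c then id = n else id = n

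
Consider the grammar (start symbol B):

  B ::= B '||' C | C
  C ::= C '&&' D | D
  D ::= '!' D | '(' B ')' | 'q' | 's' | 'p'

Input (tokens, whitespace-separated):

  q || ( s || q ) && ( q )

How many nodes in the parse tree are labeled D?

[B [B [C [D q]]] || [C [C [D ( [B [B [C [D s]]] || [C [D q]]] )]] && [D ( [B [C [D q]]] )]]]

6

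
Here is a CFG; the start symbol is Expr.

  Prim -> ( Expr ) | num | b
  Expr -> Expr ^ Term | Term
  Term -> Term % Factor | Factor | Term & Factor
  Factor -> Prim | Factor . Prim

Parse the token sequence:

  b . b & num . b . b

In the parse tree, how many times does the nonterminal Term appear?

2

[Expr [Term [Term [Factor [Factor [Prim b]] . [Prim b]]] & [Factor [Factor [Factor [Prim num]] . [Prim b]] . [Prim b]]]]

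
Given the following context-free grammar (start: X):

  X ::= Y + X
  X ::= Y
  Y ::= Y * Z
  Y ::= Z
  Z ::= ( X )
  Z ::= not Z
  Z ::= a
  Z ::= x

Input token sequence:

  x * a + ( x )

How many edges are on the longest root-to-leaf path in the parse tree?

7

[X [Y [Y [Z x]] * [Z a]] + [X [Y [Z ( [X [Y [Z x]]] )]]]]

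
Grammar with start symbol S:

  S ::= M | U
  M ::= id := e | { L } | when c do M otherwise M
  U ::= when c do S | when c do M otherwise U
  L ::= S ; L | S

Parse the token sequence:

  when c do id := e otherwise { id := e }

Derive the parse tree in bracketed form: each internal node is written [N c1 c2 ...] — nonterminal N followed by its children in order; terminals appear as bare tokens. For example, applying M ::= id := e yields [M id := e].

[S [M when c do [M id := e] otherwise [M { [L [S [M id := e]]] }]]]

S
M
when c do M otherwise M
when c do id := e otherwise M
when c do id := e otherwise { L }
when c do id := e otherwise { S }
when c do id := e otherwise { M }
when c do id := e otherwise { id := e }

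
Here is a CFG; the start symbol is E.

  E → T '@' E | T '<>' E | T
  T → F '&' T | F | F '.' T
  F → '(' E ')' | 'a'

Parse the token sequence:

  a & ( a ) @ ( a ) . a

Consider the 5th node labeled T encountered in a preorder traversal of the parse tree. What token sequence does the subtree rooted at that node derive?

[E [T [F a] & [T [F ( [E [T [F a]]] )]]] @ [E [T [F ( [E [T [F a]]] )] . [T [F a]]]]]

a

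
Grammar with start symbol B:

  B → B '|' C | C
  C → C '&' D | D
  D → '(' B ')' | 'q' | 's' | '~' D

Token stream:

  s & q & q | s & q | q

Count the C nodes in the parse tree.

[B [B [B [C [C [C [D s]] & [D q]] & [D q]]] | [C [C [D s]] & [D q]]] | [C [D q]]]

6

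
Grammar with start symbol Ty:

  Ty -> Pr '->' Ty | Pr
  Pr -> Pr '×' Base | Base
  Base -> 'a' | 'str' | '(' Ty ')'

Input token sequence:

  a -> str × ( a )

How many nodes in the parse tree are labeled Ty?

3

[Ty [Pr [Base a]] -> [Ty [Pr [Pr [Base str]] × [Base ( [Ty [Pr [Base a]]] )]]]]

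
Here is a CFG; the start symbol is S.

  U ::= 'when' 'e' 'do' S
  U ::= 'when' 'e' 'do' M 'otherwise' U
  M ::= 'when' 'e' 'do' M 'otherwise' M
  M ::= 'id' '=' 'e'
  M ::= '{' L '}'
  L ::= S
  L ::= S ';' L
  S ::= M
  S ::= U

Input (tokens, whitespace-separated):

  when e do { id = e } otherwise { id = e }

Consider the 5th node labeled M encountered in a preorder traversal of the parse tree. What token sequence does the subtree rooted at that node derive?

[S [M when e do [M { [L [S [M id = e]]] }] otherwise [M { [L [S [M id = e]]] }]]]

id = e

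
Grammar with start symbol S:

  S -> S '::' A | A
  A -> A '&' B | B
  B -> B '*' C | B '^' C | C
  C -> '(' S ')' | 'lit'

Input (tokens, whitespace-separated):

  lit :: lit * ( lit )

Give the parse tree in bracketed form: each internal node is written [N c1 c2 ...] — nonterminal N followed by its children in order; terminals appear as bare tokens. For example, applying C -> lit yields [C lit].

S
S :: A
A :: A
B :: A
C :: A
lit :: A
lit :: B
lit :: B * C
lit :: C * C
lit :: lit * C
lit :: lit * ( S )
lit :: lit * ( A )
lit :: lit * ( B )
lit :: lit * ( C )
lit :: lit * ( lit )

[S [S [A [B [C lit]]]] :: [A [B [B [C lit]] * [C ( [S [A [B [C lit]]]] )]]]]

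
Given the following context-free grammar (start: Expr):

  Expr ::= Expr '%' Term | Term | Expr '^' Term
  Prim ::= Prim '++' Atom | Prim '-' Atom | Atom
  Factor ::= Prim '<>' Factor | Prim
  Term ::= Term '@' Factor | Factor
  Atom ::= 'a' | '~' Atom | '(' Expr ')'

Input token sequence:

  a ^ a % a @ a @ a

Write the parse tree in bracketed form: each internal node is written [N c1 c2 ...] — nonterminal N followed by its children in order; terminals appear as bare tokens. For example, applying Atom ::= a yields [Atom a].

[Expr [Expr [Expr [Term [Factor [Prim [Atom a]]]]] ^ [Term [Factor [Prim [Atom a]]]]] % [Term [Term [Term [Factor [Prim [Atom a]]]] @ [Factor [Prim [Atom a]]]] @ [Factor [Prim [Atom a]]]]]

Expr
Expr % Term
Expr ^ Term % Term
Term ^ Term % Term
Factor ^ Term % Term
Prim ^ Term % Term
Atom ^ Term % Term
a ^ Term % Term
a ^ Factor % Term
a ^ Prim % Term
a ^ Atom % Term
a ^ a % Term
a ^ a % Term @ Factor
a ^ a % Term @ Factor @ Factor
a ^ a % Factor @ Factor @ Factor
a ^ a % Prim @ Factor @ Factor
a ^ a % Atom @ Factor @ Factor
a ^ a % a @ Factor @ Factor
a ^ a % a @ Prim @ Factor
a ^ a % a @ Atom @ Factor
a ^ a % a @ a @ Factor
a ^ a % a @ a @ Prim
a ^ a % a @ a @ Atom
a ^ a % a @ a @ a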